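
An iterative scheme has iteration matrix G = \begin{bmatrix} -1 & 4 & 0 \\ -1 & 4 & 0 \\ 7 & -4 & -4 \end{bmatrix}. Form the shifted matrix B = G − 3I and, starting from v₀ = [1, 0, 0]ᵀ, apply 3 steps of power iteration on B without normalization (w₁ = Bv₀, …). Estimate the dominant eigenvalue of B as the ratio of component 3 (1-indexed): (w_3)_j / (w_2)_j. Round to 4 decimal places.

-7.9863

B = G − 3I has rows (-4, 4, 0); (-1, 1, 0); (7, -4, -7)
w1 = Bv₀ = ((-4)·1 + 4·0 + 0·0; (-1)·1 + 1·0 + 0·0; 7·1 + (-4)·0 + (-7)·0) = (-4, -1, 7)
w2 = Bw1 = ((-4)·(-4) + 4·(-1) + 0·7; (-1)·(-4) + 1·(-1) + 0·7; 7·(-4) + (-4)·(-1) + (-7)·7) = (12, 3, -73)
w3 = Bw2 = (-36, -9, 583)
Ratio: 583/-73 = -7.9863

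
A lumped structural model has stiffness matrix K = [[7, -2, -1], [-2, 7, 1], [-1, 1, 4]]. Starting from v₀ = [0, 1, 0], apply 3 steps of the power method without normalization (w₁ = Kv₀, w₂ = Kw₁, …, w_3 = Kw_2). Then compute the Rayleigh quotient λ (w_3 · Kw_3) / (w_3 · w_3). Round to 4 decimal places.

w1 = Kv₀ = (-2, 7, 1)
w2 = Kw1 = (-29, 54, 13)
w3 = Kw2 = (-324, 449, 135)
Kw3 = (-3301, 3926, 1313)
w3·Kw3 = (-324)·(-3301) + 449·3926 + 135·1313 = 3009553; w3·w3 = (-324)·(-324) + 449·449 + 135·135 = 324802
λ ≈ 3009553/324802 = 9.2658

9.2658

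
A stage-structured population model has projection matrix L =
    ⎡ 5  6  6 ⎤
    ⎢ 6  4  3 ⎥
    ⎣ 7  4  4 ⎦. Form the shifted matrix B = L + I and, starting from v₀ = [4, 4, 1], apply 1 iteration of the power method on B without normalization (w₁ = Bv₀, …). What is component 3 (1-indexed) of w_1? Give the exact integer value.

B = L + I has rows (6, 6, 6); (6, 5, 3); (7, 4, 5)
w1 = Bv₀ = (54, 47, 49)
Requested component of w1: 49

49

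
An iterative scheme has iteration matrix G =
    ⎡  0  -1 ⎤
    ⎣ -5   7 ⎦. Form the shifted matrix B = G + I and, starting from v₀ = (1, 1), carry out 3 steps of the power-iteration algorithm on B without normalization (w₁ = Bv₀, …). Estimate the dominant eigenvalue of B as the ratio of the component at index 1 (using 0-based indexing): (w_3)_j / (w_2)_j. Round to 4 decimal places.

B = G + I has rows (1, -1); (-5, 8)
w1 = Bv₀ = (1·1 + (-1)·1; (-5)·1 + 8·1) = (0, 3)
w2 = Bw1 = (1·0 + (-1)·3; (-5)·0 + 8·3) = (-3, 24)
w3 = Bw2 = (-27, 207)
Ratio: 207/24 = 8.6250

8.6250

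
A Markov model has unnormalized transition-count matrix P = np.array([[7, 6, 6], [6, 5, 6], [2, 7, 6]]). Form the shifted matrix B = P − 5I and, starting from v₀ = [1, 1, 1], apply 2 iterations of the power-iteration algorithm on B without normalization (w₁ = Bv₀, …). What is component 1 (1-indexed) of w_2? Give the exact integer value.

B = P − 5I has rows (2, 6, 6); (6, 0, 6); (2, 7, 1)
w1 = Bv₀ = (14, 12, 10)
w2 = Bw1 = (160, 144, 122)
Requested component of w2: 160

160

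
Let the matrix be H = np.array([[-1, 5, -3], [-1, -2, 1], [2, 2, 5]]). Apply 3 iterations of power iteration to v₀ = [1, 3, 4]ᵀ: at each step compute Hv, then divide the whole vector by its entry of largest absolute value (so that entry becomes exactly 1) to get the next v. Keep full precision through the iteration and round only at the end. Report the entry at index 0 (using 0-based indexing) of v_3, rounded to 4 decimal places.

Hv0 = (2.00000, -3.00000, 28.00000); divide by 28.00000 → v1 = (0.07143, -0.10714, 1.00000)
Hv1 = (-3.60714, 1.14286, 4.92857); divide by 4.92857 → v2 = (-0.73188, 0.23188, 1.00000)
Hv2 = (-1.10870, 1.26812, 4.00000); divide by 4.00000 → v3 = (-0.27717, 0.31703, 1.00000)
Requested entry of v3: -153/552 = -0.2772

-0.2772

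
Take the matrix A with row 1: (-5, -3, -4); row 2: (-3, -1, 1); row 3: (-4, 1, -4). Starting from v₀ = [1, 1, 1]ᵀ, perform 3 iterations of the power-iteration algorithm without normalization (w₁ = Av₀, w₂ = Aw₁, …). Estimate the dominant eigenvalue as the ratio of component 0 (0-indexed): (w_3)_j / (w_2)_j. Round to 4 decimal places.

w1 = Av₀ = (-12, -3, -7)
w2 = Aw1 = (97, 32, 73)
w3 = Aw2 = (-873, -250, -648)
Ratio at component: -873 / 97 = -9.0000

-9.0000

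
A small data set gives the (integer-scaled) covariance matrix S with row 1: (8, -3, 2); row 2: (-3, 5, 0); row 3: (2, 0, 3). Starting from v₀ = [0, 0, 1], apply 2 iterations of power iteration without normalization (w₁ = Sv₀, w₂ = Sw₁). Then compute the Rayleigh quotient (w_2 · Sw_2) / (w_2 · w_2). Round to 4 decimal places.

w1 = Sv₀ = (8·0 + (-3)·0 + 2·1; (-3)·0 + 5·0 + 0·1; 2·0 + 0·0 + 3·1) = (2, 0, 3)
w2 = Sw1 = (8·2 + (-3)·0 + 2·3; (-3)·2 + 5·0 + 0·3; 2·2 + 0·0 + 3·3) = (22, -6, 13)
Sw2 = (220, -96, 83)
w2·Sw2 = 22·220 + (-6)·(-96) + 13·83 = 6495; w2·w2 = 22·22 + (-6)·(-6) + 13·13 = 689
λ ≈ 6495/689 = 9.4267

9.4267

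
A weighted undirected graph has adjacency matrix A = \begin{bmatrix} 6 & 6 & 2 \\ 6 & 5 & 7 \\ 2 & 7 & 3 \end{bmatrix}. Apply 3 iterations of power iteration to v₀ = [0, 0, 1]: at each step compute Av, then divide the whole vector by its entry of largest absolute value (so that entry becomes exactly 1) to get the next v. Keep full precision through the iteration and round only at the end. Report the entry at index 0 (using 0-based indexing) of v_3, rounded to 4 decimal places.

Av0 = (2.00000, 7.00000, 3.00000); divide by 7.00000 → v1 = (0.28571, 1.00000, 0.42857)
Av1 = (8.57143, 9.71429, 8.85714); divide by 9.71429 → v2 = (0.88235, 1.00000, 0.91176)
Av2 = (13.11765, 16.67647, 11.50000); divide by 16.67647 → v3 = (0.78660, 1.00000, 0.68959)
Requested entry of v3: 892/1134 = 0.7866

0.7866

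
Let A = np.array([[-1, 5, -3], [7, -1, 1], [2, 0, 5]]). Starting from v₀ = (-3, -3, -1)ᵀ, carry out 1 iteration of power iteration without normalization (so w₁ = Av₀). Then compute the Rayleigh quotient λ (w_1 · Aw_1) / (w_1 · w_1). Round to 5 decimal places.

4.12966

w1 = Av₀ = ((-1)·(-3) + 5·(-3) + (-3)·(-1); 7·(-3) + (-1)·(-3) + 1·(-1); 2·(-3) + 0·(-3) + 5·(-1)) = (-9, -19, -11)
Aw1 = (-53, -55, -73)
w1·Aw1 = (-9)·(-53) + (-19)·(-55) + (-11)·(-73) = 2325; w1·w1 = (-9)·(-9) + (-19)·(-19) + (-11)·(-11) = 563
λ ≈ 2325/563 = 4.12966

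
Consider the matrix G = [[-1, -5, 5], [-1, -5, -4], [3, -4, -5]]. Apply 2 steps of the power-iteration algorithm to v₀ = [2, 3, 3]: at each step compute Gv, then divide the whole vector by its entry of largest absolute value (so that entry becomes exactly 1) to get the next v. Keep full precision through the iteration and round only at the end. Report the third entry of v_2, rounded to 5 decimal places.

Gv0 = (-2.000000, -29.000000, -21.000000); divide by -29.000000 → v1 = (0.068966, 1.000000, 0.724138)
Gv1 = (-1.448276, -7.965517, -7.413793); divide by -7.965517 → v2 = (0.181818, 1.000000, 0.930736)
Requested entry of v2: 215/231 = 0.93074

0.93074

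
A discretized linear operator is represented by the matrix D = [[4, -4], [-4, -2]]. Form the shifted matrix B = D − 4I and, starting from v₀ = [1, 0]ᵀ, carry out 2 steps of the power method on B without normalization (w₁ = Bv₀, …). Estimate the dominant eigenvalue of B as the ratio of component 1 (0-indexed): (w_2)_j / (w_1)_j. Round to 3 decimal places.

B = D − 4I has rows (0, -4); (-4, -6)
w1 = Bv₀ = (0·1 + (-4)·0; (-4)·1 + (-6)·0) = (0, -4)
w2 = Bw1 = (0·0 + (-4)·(-4); (-4)·0 + (-6)·(-4)) = (16, 24)
Ratio: 24/-4 = -6.000

-6.000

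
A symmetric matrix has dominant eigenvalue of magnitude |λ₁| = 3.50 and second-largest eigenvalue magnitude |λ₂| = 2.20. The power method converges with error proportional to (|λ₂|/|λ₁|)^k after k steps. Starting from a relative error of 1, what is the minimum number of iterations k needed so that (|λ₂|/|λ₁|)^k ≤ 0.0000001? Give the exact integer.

|λ₂/λ₁| = 2.20/3.50 = 0.62857
Need k ≥ ln(0.0000001) / ln(0.62857) = -16.1181 / -0.4643 ≈ 34.714
Smallest integer k satisfying the bound: 35

35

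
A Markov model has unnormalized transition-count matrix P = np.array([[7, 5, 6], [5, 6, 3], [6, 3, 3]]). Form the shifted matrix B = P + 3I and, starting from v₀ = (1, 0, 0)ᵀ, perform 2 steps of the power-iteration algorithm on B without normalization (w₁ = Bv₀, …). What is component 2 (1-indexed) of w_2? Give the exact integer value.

113

B = P + 3I has rows (10, 5, 6); (5, 9, 3); (6, 3, 6)
w1 = Bv₀ = (10·1 + 5·0 + 6·0; 5·1 + 9·0 + 3·0; 6·1 + 3·0 + 6·0) = (10, 5, 6)
w2 = Bw1 = (10·10 + 5·5 + 6·6; 5·10 + 9·5 + 3·6; 6·10 + 3·5 + 6·6) = (161, 113, 111)
Requested component of w2: 113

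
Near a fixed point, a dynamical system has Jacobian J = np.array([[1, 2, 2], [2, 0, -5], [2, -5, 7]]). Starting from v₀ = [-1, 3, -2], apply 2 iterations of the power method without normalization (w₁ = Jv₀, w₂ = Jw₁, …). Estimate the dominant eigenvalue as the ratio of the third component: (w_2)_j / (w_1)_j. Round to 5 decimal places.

w1 = Jv₀ = (1, 8, -31)
w2 = Jw1 = (-45, 157, -255)
Ratio at component: -255 / -31 = 8.22581

8.22581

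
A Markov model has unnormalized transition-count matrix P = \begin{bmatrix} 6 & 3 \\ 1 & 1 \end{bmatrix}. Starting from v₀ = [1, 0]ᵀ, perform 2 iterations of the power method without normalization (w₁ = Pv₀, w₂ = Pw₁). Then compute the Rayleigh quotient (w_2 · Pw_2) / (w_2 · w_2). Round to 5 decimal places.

w1 = Pv₀ = (6·1 + 3·0; 1·1 + 1·0) = (6, 1)
w2 = Pw1 = (6·6 + 3·1; 1·6 + 1·1) = (39, 7)
Pw2 = (255, 46)
w2·Pw2 = 39·255 + 7·46 = 10267; w2·w2 = 39·39 + 7·7 = 1570
λ ≈ 10267/1570 = 6.53949

λ ≈ 6.53949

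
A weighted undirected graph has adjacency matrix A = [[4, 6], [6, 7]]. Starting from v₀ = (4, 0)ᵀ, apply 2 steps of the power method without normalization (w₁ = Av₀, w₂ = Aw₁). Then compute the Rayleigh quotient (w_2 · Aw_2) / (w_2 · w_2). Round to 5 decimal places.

w1 = Av₀ = (4·4 + 6·0; 6·4 + 7·0) = (16, 24)
w2 = Aw1 = (4·16 + 6·24; 6·16 + 7·24) = (208, 264)
Aw2 = (2416, 3096)
w2·Aw2 = 208·2416 + 264·3096 = 1319872; w2·w2 = 208·208 + 264·264 = 112960
λ ≈ 1319872/112960 = 11.68442

λ ≈ 11.68442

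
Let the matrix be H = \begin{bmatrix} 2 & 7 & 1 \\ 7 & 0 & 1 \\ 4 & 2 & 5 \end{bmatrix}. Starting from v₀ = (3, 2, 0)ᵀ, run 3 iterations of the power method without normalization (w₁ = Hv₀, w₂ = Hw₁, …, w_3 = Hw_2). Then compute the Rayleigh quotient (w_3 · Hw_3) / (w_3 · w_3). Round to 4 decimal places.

9.4965

w1 = Hv₀ = (20, 21, 16)
w2 = Hw1 = (203, 156, 202)
w3 = Hw2 = (1700, 1623, 2134)
Hw3 = (16895, 14034, 20716)
w3·Hw3 = 1700·16895 + 1623·14034 + 2134·20716 = 95706626; w3·w3 = 1700·1700 + 1623·1623 + 2134·2134 = 10078085
λ ≈ 95706626/10078085 = 9.4965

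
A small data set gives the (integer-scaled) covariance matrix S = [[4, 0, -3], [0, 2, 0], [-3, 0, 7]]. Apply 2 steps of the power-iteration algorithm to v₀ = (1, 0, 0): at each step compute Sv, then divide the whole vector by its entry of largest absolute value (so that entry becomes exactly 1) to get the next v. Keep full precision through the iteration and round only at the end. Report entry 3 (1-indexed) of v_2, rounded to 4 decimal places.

1.0000

Sv0 = (4.00000, 0.00000, -3.00000); divide by 4.00000 → v1 = (1.00000, 0.00000, -0.75000)
Sv1 = (6.25000, 0.00000, -8.25000); divide by -8.25000 → v2 = (-0.75758, 0.00000, 1.00000)
Requested entry of v2: -33/-33 = 1.0000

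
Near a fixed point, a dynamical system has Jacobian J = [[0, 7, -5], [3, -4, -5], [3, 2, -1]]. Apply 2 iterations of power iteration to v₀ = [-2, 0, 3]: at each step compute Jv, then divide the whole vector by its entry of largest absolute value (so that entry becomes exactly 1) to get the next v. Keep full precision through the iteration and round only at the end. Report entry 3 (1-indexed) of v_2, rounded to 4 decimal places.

Jv0 = (-15.00000, -21.00000, -9.00000); divide by -21.00000 → v1 = (0.71429, 1.00000, 0.42857)
Jv1 = (4.85714, -4.00000, 3.71429); divide by 4.85714 → v2 = (1.00000, -0.82353, 0.76471)
Requested entry of v2: -78/-102 = 0.7647

0.7647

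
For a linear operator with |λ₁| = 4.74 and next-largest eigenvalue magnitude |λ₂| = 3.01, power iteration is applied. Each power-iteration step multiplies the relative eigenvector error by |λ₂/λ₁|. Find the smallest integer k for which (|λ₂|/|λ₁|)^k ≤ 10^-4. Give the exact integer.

21

|λ₂/λ₁| = 3.01/4.74 = 0.63502
Need k ≥ ln(10^-4) / ln(0.63502) = -9.2103 / -0.4541 ≈ 20.283
Smallest integer k satisfying the bound: 21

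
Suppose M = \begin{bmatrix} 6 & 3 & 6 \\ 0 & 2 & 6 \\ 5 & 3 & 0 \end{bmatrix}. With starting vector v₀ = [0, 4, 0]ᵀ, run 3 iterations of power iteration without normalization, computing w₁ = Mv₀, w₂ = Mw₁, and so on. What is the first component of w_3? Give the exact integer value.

w1 = Mv₀ = (6·0 + 3·4 + 6·0; 0·0 + 2·4 + 6·0; 5·0 + 3·4 + 0·0) = (12, 8, 12)
w2 = Mw1 = (6·12 + 3·8 + 6·12; 0·12 + 2·8 + 6·12; 5·12 + 3·8 + 0·12) = (168, 88, 84)
w3 = Mw2 = (1776, 680, 1104)
The requested component of w3 is 1776.

1776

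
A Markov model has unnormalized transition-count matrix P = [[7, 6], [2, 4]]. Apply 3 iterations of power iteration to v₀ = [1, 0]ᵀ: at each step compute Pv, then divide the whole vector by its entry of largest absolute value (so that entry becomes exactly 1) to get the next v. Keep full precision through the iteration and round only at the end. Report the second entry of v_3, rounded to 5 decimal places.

0.37567

Pv0 = (7.000000, 2.000000); divide by 7.000000 → v1 = (1.000000, 0.285714)
Pv1 = (8.714286, 3.142857); divide by 8.714286 → v2 = (1.000000, 0.360656)
Pv2 = (9.163934, 3.442623); divide by 9.163934 → v3 = (1.000000, 0.375671)
Requested entry of v3: 210/559 = 0.37567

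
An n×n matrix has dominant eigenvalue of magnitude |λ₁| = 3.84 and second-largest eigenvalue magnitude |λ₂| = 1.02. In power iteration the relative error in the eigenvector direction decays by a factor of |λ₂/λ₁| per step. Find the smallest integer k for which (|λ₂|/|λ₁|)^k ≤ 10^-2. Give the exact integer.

|λ₂/λ₁| = 1.02/3.84 = 0.26563
Need k ≥ ln(10^-2) / ln(0.26563) = -4.6052 / -1.3257 ≈ 3.474
Smallest integer k satisfying the bound: 4

4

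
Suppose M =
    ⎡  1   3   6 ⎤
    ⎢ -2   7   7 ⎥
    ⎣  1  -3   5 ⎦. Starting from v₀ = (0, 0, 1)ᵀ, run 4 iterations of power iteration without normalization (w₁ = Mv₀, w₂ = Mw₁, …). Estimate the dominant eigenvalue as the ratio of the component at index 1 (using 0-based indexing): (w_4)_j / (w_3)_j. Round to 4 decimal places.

w1 = Mv₀ = (1·0 + 3·0 + 6·1; (-2)·0 + 7·0 + 7·1; 1·0 + (-3)·0 + 5·1) = (6, 7, 5)
w2 = Mw1 = (1·6 + 3·7 + 6·5; (-2)·6 + 7·7 + 7·5; 1·6 + (-3)·7 + 5·5) = (57, 72, 10)
w3 = Mw2 = (333, 460, -109)
w4 = Mw3 = (1059, 1791, -1592)
Ratio at component: 1791 / 460 = 3.8935

λ ≈ 3.8935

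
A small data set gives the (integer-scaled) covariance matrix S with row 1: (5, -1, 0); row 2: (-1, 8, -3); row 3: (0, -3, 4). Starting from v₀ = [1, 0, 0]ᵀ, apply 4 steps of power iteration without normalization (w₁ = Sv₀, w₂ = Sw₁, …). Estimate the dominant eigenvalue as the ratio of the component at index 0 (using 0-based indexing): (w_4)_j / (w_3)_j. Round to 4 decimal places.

w1 = Sv₀ = (5, -1, 0)
w2 = Sw1 = (26, -13, 3)
w3 = Sw2 = (143, -139, 51)
w4 = Sw3 = (854, -1408, 621)
Ratio at component: 854 / 143 = 5.9720

5.9720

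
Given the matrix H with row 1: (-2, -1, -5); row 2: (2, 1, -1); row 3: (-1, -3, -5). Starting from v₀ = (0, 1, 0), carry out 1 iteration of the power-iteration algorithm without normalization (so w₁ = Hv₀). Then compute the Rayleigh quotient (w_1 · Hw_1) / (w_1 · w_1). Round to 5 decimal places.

w1 = Hv₀ = (-1, 1, -3)
Hw1 = (16, 2, 13)
w1·Hw1 = (-1)·16 + 1·2 + (-3)·13 = -53; w1·w1 = (-1)·(-1) + 1·1 + (-3)·(-3) = 11
λ ≈ -53/11 = -4.81818

-4.81818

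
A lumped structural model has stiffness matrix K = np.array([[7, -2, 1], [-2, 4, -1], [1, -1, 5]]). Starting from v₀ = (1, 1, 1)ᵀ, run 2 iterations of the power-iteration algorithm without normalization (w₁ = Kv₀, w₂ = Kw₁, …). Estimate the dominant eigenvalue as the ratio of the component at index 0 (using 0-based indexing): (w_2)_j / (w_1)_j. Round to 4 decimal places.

λ ≈ 7.5000

w1 = Kv₀ = (7·1 + (-2)·1 + 1·1; (-2)·1 + 4·1 + (-1)·1; 1·1 + (-1)·1 + 5·1) = (6, 1, 5)
w2 = Kw1 = (7·6 + (-2)·1 + 1·5; (-2)·6 + 4·1 + (-1)·5; 1·6 + (-1)·1 + 5·5) = (45, -13, 30)
Ratio at component: 45 / 6 = 7.5000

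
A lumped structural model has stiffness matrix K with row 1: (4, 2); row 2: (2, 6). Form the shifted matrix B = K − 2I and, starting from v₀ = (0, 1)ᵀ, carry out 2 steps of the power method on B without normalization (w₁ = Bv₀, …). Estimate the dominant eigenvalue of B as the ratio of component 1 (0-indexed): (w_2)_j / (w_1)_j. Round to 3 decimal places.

μ ≈ 5.000

B = K − 2I has rows (2, 2); (2, 4)
w1 = Bv₀ = (2, 4)
w2 = Bw1 = (12, 20)
Ratio: 20/4 = 5.000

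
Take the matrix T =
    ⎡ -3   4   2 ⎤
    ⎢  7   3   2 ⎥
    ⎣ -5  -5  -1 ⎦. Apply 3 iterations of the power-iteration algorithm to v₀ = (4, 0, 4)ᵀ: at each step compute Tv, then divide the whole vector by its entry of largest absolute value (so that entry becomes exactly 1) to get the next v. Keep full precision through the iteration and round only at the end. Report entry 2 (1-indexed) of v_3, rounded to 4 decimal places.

1.0000

Tv0 = (-4.00000, 36.00000, -24.00000); divide by 36.00000 → v1 = (-0.11111, 1.00000, -0.66667)
Tv1 = (3.00000, 0.88889, -3.77778); divide by -3.77778 → v2 = (-0.79412, -0.23529, 1.00000)
Tv2 = (3.44118, -4.26471, 4.14706); divide by -4.26471 → v3 = (-0.80690, 1.00000, -0.97241)
Requested entry of v3: 580/580 = 1.0000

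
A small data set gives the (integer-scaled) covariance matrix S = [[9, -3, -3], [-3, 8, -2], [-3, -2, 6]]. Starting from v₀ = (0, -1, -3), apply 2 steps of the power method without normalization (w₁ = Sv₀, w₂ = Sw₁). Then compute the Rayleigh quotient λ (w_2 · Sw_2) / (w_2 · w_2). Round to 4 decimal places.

10.9537

w1 = Sv₀ = (12, -2, -16)
w2 = Sw1 = (162, -20, -128)
Sw2 = (1902, -390, -1214)
w2·Sw2 = 162·1902 + (-20)·(-390) + (-128)·(-1214) = 471316; w2·w2 = 162·162 + (-20)·(-20) + (-128)·(-128) = 43028
λ ≈ 471316/43028 = 10.9537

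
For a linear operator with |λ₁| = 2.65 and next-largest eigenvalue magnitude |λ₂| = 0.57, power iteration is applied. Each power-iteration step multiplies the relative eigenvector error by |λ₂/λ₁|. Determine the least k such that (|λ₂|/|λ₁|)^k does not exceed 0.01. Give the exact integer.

3

|λ₂/λ₁| = 0.57/2.65 = 0.21509
Need k ≥ ln(0.01) / ln(0.21509) = -4.6052 / -1.5367 ≈ 2.997
Smallest integer k satisfying the bound: 3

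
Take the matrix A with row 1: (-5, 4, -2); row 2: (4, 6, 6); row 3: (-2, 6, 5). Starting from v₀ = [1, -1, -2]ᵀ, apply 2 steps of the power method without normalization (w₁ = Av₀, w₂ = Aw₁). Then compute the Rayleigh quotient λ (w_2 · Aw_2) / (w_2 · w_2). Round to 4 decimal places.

w1 = Av₀ = (-5, -14, -18)
w2 = Aw1 = (5, -212, -164)
Aw2 = (-545, -2236, -2102)
w2·Aw2 = 5·(-545) + (-212)·(-2236) + (-164)·(-2102) = 816035; w2·w2 = 5·5 + (-212)·(-212) + (-164)·(-164) = 71865
λ ≈ 816035/71865 = 11.3551

λ ≈ 11.3551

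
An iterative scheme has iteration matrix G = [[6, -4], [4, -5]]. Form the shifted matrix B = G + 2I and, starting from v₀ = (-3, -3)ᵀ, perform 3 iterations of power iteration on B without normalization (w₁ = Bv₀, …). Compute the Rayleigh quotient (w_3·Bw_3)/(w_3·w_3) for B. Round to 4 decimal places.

B = G + 2I has rows (8, -4); (4, -3)
w1 = Bv₀ = (8·(-3) + (-4)·(-3); 4·(-3) + (-3)·(-3)) = (-12, -3)
w2 = Bw1 = (8·(-12) + (-4)·(-3); 4·(-12) + (-3)·(-3)) = (-84, -39)
w3 = Bw2 = (-516, -219)
Bw3 = (-3252, -1407)
w3·Bw3 = 1986165; w3·w3 = 314217; μ ≈ 1986165/314217 = 6.3210

6.3210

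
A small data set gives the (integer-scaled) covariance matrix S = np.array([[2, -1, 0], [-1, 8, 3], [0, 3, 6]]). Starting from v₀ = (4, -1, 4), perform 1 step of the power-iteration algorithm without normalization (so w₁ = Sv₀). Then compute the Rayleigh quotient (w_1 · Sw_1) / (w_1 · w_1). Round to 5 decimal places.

5.37931

w1 = Sv₀ = (2·4 + (-1)·(-1) + 0·4; (-1)·4 + 8·(-1) + 3·4; 0·4 + 3·(-1) + 6·4) = (9, 0, 21)
Sw1 = (18, 54, 126)
w1·Sw1 = 9·18 + 0·54 + 21·126 = 2808; w1·w1 = 9·9 + 0·0 + 21·21 = 522
λ ≈ 2808/522 = 5.37931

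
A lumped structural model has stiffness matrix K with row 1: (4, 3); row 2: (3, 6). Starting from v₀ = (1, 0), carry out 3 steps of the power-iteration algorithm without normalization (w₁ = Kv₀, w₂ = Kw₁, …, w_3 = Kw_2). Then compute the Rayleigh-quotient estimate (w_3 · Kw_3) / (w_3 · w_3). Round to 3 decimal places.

w1 = Kv₀ = (4·1 + 3·0; 3·1 + 6·0) = (4, 3)
w2 = Kw1 = (4·4 + 3·3; 3·4 + 6·3) = (25, 30)
w3 = Kw2 = (190, 255)
Kw3 = (1525, 2100)
w3·Kw3 = 190·1525 + 255·2100 = 825250; w3·w3 = 190·190 + 255·255 = 101125
λ ≈ 825250/101125 = 8.161

8.161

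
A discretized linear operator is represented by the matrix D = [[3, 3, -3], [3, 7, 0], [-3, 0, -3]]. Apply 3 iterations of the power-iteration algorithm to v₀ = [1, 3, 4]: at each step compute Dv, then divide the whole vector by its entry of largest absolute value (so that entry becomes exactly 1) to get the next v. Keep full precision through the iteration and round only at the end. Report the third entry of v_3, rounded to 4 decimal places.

-0.3183

Dv0 = (0.00000, 24.00000, -15.00000); divide by 24.00000 → v1 = (0.00000, 1.00000, -0.62500)
Dv1 = (4.87500, 7.00000, 1.87500); divide by 7.00000 → v2 = (0.69643, 1.00000, 0.26786)
Dv2 = (4.28571, 9.08929, -2.89286); divide by 9.08929 → v3 = (0.47151, 1.00000, -0.31827)
Requested entry of v3: -486/1527 = -0.3183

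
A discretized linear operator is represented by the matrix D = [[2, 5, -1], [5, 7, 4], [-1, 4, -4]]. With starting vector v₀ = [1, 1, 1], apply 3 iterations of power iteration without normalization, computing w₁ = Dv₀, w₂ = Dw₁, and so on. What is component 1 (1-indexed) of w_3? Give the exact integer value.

w1 = Dv₀ = (2·1 + 5·1 + (-1)·1; 5·1 + 7·1 + 4·1; (-1)·1 + 4·1 + (-4)·1) = (6, 16, -1)
w2 = Dw1 = (2·6 + 5·16 + (-1)·(-1); 5·6 + 7·16 + 4·(-1); (-1)·6 + 4·16 + (-4)·(-1)) = (93, 138, 62)
w3 = Dw2 = (814, 1679, 211)
The requested component of w3 is 814.

814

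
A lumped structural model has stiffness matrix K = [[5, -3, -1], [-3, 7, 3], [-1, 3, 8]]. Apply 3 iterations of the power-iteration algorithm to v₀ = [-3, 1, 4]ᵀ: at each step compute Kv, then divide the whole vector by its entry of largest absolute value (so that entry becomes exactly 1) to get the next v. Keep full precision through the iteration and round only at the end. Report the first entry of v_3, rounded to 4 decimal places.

Kv0 = (-22.00000, 28.00000, 38.00000); divide by 38.00000 → v1 = (-0.57895, 0.73684, 1.00000)
Kv1 = (-6.10526, 9.89474, 10.78947); divide by 10.78947 → v2 = (-0.56585, 0.91707, 1.00000)
Kv2 = (-6.58049, 11.11707, 11.31707); divide by 11.31707 → v3 = (-0.58147, 0.98233, 1.00000)
Requested entry of v3: -2698/4640 = -0.5815

-0.5815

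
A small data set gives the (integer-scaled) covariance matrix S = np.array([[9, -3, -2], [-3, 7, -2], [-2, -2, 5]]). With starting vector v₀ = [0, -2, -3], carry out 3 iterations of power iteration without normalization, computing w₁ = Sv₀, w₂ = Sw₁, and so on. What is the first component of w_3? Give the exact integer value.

1722

w1 = Sv₀ = (12, -8, -11)
w2 = Sw1 = (154, -70, -63)
w3 = Sw2 = (1722, -826, -483)
The requested component of w3 is 1722.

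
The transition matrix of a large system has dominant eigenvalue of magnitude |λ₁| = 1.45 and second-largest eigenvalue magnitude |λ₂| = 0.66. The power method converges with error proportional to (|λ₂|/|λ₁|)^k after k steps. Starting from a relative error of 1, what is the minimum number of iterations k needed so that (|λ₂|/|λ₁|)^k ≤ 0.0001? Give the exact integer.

|λ₂/λ₁| = 0.66/1.45 = 0.45517
Need k ≥ ln(0.0001) / ln(0.45517) = -9.2103 / -0.7871 ≈ 11.702
Smallest integer k satisfying the bound: 12

12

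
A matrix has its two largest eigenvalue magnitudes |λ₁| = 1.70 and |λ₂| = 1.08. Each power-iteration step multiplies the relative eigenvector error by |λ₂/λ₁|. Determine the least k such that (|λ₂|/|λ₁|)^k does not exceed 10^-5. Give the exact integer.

|λ₂/λ₁| = 1.08/1.70 = 0.63529
Need k ≥ ln(10^-5) / ln(0.63529) = -11.5129 / -0.4537 ≈ 25.377
Smallest integer k satisfying the bound: 26

26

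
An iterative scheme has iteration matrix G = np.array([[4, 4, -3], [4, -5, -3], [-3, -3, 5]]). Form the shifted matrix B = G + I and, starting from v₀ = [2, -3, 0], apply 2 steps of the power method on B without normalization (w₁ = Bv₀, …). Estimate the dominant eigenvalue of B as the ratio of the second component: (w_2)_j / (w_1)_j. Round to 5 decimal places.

-4.85000

B = G + I has rows (5, 4, -3); (4, -4, -3); (-3, -3, 6)
w1 = Bv₀ = (5·2 + 4·(-3) + (-3)·0; 4·2 + (-4)·(-3) + (-3)·0; (-3)·2 + (-3)·(-3) + 6·0) = (-2, 20, 3)
w2 = Bw1 = (5·(-2) + 4·20 + (-3)·3; 4·(-2) + (-4)·20 + (-3)·3; (-3)·(-2) + (-3)·20 + 6·3) = (61, -97, -36)
Ratio: -97/20 = -4.85000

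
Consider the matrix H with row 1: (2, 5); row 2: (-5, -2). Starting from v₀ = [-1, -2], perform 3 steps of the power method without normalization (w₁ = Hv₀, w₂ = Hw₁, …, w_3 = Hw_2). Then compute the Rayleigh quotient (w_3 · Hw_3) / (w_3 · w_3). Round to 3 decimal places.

0.560

w1 = Hv₀ = (-12, 9)
w2 = Hw1 = (21, 42)
w3 = Hw2 = (252, -189)
Hw3 = (-441, -882)
w3·Hw3 = 252·(-441) + (-189)·(-882) = 55566; w3·w3 = 252·252 + (-189)·(-189) = 99225
λ ≈ 55566/99225 = 0.560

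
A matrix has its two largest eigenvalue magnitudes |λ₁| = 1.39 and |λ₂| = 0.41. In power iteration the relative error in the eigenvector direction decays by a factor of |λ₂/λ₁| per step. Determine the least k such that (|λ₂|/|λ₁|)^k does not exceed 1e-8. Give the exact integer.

16

|λ₂/λ₁| = 0.41/1.39 = 0.29496
Need k ≥ ln(1e-8) / ln(0.29496) = -18.4207 / -1.2209 ≈ 15.088
Smallest integer k satisfying the bound: 16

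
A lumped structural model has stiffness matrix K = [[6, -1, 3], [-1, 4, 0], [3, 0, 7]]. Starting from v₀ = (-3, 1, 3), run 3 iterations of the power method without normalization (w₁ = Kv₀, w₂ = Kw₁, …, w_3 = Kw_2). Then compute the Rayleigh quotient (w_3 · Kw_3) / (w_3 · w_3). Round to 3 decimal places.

λ ≈ 5.417

w1 = Kv₀ = (6·(-3) + (-1)·1 + 3·3; (-1)·(-3) + 4·1 + 0·3; 3·(-3) + 0·1 + 7·3) = (-10, 7, 12)
w2 = Kw1 = (6·(-10) + (-1)·7 + 3·12; (-1)·(-10) + 4·7 + 0·12; 3·(-10) + 0·7 + 7·12) = (-31, 38, 54)
w3 = Kw2 = (-62, 183, 285)
Kw3 = (300, 794, 1809)
w3·Kw3 = (-62)·300 + 183·794 + 285·1809 = 642267; w3·w3 = (-62)·(-62) + 183·183 + 285·285 = 118558
λ ≈ 642267/118558 = 5.417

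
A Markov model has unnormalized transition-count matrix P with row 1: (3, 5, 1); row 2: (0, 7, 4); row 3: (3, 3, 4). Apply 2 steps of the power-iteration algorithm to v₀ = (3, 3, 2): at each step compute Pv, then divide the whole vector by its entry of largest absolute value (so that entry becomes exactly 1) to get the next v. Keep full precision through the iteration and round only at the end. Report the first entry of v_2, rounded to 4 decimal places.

0.8111

Pv0 = (26.00000, 29.00000, 26.00000); divide by 29.00000 → v1 = (0.89655, 1.00000, 0.89655)
Pv1 = (8.58621, 10.58621, 9.27586); divide by 10.58621 → v2 = (0.81107, 1.00000, 0.87622)
Requested entry of v2: 249/307 = 0.8111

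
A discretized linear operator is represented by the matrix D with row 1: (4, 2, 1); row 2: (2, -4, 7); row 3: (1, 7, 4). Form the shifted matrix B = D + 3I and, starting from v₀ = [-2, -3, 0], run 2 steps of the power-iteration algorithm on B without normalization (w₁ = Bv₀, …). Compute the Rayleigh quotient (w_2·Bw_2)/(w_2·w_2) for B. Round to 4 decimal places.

B = D + 3I has rows (7, 2, 1); (2, -1, 7); (1, 7, 7)
w1 = Bv₀ = (7·(-2) + 2·(-3) + 1·0; 2·(-2) + (-1)·(-3) + 7·0; 1·(-2) + 7·(-3) + 7·0) = (-20, -1, -23)
w2 = Bw1 = (7·(-20) + 2·(-1) + 1·(-23); 2·(-20) + (-1)·(-1) + 7·(-23); 1·(-20) + 7·(-1) + 7·(-23)) = (-165, -200, -188)
Bw2 = (-1743, -1446, -2881)
w2·Bw2 = 1118423; w2·w2 = 102569; μ ≈ 1118423/102569 = 10.9041

10.9041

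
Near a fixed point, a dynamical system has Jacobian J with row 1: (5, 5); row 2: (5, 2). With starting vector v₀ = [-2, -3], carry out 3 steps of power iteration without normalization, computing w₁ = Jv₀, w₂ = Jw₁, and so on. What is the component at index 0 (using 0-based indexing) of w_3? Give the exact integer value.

-1810

w1 = Jv₀ = (5·(-2) + 5·(-3); 5·(-2) + 2·(-3)) = (-25, -16)
w2 = Jw1 = (5·(-25) + 5·(-16); 5·(-25) + 2·(-16)) = (-205, -157)
w3 = Jw2 = (-1810, -1339)
The requested component of w3 is -1810.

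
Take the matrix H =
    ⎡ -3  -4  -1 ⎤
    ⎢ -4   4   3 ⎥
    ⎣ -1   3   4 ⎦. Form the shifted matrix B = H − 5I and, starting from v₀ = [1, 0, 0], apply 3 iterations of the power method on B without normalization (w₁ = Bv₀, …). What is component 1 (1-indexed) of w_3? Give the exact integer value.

B = H − 5I has rows (-8, -4, -1); (-4, -1, 3); (-1, 3, -1)
w1 = Bv₀ = ((-8)·1 + (-4)·0 + (-1)·0; (-4)·1 + (-1)·0 + 3·0; (-1)·1 + 3·0 + (-1)·0) = (-8, -4, -1)
w2 = Bw1 = ((-8)·(-8) + (-4)·(-4) + (-1)·(-1); (-4)·(-8) + (-1)·(-4) + 3·(-1); (-1)·(-8) + 3·(-4) + (-1)·(-1)) = (81, 33, -3)
w3 = Bw2 = (-777, -366, 21)
Requested component of w3: -777

-777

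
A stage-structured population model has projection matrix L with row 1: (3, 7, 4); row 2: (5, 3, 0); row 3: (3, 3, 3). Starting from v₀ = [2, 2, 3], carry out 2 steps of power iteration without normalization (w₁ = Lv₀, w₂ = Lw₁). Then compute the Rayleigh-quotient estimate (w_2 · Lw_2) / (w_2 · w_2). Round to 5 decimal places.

10.47538

w1 = Lv₀ = (32, 16, 21)
w2 = Lw1 = (292, 208, 207)
Lw2 = (3160, 2084, 2121)
w2·Lw2 = 292·3160 + 208·2084 + 207·2121 = 1795239; w2·w2 = 292·292 + 208·208 + 207·207 = 171377
λ ≈ 1795239/171377 = 10.47538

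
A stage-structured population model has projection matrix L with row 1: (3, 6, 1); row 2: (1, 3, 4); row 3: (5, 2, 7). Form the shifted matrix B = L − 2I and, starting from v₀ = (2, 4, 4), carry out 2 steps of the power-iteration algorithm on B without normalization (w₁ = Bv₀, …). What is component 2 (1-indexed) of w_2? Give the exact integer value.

204

B = L − 2I has rows (1, 6, 1); (1, 1, 4); (5, 2, 5)
w1 = Bv₀ = (30, 22, 38)
w2 = Bw1 = (200, 204, 384)
Requested component of w2: 204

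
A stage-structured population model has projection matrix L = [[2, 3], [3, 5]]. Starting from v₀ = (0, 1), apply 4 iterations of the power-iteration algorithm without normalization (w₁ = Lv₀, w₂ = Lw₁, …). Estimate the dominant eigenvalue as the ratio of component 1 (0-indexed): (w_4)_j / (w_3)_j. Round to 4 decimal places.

w1 = Lv₀ = (3, 5)
w2 = Lw1 = (21, 34)
w3 = Lw2 = (144, 233)
w4 = Lw3 = (987, 1597)
Ratio at component: 1597 / 233 = 6.8541

λ ≈ 6.8541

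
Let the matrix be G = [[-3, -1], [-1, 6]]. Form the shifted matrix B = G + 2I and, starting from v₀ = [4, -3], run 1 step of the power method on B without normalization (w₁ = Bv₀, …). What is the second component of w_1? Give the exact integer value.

B = G + 2I has rows (-1, -1); (-1, 8)
w1 = Bv₀ = ((-1)·4 + (-1)·(-3); (-1)·4 + 8·(-3)) = (-1, -28)
Requested component of w1: -28

-28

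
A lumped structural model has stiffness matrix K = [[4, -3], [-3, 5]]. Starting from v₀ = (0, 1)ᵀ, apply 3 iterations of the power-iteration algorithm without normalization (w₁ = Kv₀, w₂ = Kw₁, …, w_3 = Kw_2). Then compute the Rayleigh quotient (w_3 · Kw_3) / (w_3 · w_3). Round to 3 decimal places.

w1 = Kv₀ = (-3, 5)
w2 = Kw1 = (-27, 34)
w3 = Kw2 = (-210, 251)
Kw3 = (-1593, 1885)
w3·Kw3 = (-210)·(-1593) + 251·1885 = 807665; w3·w3 = (-210)·(-210) + 251·251 = 107101
λ ≈ 807665/107101 = 7.541

λ ≈ 7.541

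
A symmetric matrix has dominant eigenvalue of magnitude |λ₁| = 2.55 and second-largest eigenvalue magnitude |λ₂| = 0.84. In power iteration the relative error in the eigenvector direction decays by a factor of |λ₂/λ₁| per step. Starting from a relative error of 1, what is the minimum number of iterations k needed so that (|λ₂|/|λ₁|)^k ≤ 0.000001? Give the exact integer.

|λ₂/λ₁| = 0.84/2.55 = 0.32941
Need k ≥ ln(0.000001) / ln(0.32941) = -13.8155 / -1.1104 ≈ 12.441
Smallest integer k satisfying the bound: 13

13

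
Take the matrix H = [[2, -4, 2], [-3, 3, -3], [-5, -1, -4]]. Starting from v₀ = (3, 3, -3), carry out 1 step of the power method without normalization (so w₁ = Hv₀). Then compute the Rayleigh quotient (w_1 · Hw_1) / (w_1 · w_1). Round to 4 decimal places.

w1 = Hv₀ = (2·3 + (-4)·3 + 2·(-3); (-3)·3 + 3·3 + (-3)·(-3); (-5)·3 + (-1)·3 + (-4)·(-3)) = (-12, 9, -6)
Hw1 = (-72, 81, 75)
w1·Hw1 = (-12)·(-72) + 9·81 + (-6)·75 = 1143; w1·w1 = (-12)·(-12) + 9·9 + (-6)·(-6) = 261
λ ≈ 1143/261 = 4.3793

4.3793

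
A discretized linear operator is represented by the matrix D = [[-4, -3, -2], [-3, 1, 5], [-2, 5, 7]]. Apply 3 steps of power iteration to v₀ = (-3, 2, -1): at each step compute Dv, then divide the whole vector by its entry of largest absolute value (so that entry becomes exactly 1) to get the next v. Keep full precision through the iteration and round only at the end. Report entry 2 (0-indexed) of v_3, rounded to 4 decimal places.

Dv0 = (8.00000, 6.00000, 9.00000); divide by 9.00000 → v1 = (0.88889, 0.66667, 1.00000)
Dv1 = (-7.55556, 3.00000, 8.55556); divide by 8.55556 → v2 = (-0.88312, 0.35065, 1.00000)
Dv2 = (0.48052, 8.00000, 10.51948); divide by 10.51948 → v3 = (0.04568, 0.76049, 1.00000)
Requested entry of v3: 810/810 = 1.0000

1.0000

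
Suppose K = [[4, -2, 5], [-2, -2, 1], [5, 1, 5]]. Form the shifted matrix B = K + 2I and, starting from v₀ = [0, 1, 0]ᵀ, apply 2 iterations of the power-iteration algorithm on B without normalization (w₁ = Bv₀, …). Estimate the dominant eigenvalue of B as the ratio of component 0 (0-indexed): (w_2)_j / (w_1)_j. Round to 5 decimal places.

μ ≈ 3.50000

B = K + 2I has rows (6, -2, 5); (-2, 0, 1); (5, 1, 7)
w1 = Bv₀ = (6·0 + (-2)·1 + 5·0; (-2)·0 + 0·1 + 1·0; 5·0 + 1·1 + 7·0) = (-2, 0, 1)
w2 = Bw1 = (6·(-2) + (-2)·0 + 5·1; (-2)·(-2) + 0·0 + 1·1; 5·(-2) + 1·0 + 7·1) = (-7, 5, -3)
Ratio: -7/-2 = 3.50000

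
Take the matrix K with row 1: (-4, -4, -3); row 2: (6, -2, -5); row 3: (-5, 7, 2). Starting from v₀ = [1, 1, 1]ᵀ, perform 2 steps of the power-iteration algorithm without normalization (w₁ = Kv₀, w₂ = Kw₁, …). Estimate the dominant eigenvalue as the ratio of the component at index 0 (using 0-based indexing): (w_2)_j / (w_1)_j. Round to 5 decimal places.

λ ≈ -3.27273

w1 = Kv₀ = (-11, -1, 4)
w2 = Kw1 = (36, -84, 56)
Ratio at component: 36 / -11 = -3.27273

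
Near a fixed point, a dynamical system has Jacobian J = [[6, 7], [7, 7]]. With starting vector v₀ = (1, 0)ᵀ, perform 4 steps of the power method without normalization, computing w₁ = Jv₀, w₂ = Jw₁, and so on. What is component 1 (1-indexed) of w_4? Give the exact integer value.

w1 = Jv₀ = (6, 7)
w2 = Jw1 = (85, 91)
w3 = Jw2 = (1147, 1232)
w4 = Jw3 = (15506, 16653)
The requested component of w4 is 15506.

15506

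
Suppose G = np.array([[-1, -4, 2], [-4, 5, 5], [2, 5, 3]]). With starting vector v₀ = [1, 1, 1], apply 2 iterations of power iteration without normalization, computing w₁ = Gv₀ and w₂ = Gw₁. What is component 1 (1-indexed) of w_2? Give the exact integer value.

w1 = Gv₀ = ((-1)·1 + (-4)·1 + 2·1; (-4)·1 + 5·1 + 5·1; 2·1 + 5·1 + 3·1) = (-3, 6, 10)
w2 = Gw1 = ((-1)·(-3) + (-4)·6 + 2·10; (-4)·(-3) + 5·6 + 5·10; 2·(-3) + 5·6 + 3·10) = (-1, 92, 54)
The requested component of w2 is -1.

-1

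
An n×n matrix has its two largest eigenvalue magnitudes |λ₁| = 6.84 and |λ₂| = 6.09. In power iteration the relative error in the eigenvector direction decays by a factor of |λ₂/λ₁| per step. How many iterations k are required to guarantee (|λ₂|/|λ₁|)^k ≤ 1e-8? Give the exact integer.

159

|λ₂/λ₁| = 6.09/6.84 = 0.89035
Need k ≥ ln(1e-8) / ln(0.89035) = -18.4207 / -0.1161 ≈ 158.608
Smallest integer k satisfying the bound: 159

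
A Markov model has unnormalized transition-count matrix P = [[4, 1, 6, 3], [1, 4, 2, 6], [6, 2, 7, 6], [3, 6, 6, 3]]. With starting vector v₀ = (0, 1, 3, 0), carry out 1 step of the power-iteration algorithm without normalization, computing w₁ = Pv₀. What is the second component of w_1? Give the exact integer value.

10

w1 = Pv₀ = (19, 10, 23, 24)
The requested component of w1 is 10.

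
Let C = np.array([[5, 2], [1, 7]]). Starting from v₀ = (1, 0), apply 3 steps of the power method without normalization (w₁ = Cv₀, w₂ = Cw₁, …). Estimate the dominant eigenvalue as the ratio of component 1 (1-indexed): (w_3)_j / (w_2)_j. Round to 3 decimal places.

w1 = Cv₀ = (5, 1)
w2 = Cw1 = (27, 12)
w3 = Cw2 = (159, 111)
Ratio at component: 159 / 27 = 5.889

λ ≈ 5.889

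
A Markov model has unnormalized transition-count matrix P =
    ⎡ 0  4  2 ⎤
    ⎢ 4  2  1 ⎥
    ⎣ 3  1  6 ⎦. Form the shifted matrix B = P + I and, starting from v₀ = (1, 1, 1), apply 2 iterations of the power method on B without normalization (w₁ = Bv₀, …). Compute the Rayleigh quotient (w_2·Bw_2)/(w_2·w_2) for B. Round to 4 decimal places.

9.0199

B = P + I has rows (1, 4, 2); (4, 3, 1); (3, 1, 7)
w1 = Bv₀ = (1·1 + 4·1 + 2·1; 4·1 + 3·1 + 1·1; 3·1 + 1·1 + 7·1) = (7, 8, 11)
w2 = Bw1 = (1·7 + 4·8 + 2·11; 4·7 + 3·8 + 1·11; 3·7 + 1·8 + 7·11) = (61, 63, 106)
Bw2 = (525, 539, 988)
w2·Bw2 = 170710; w2·w2 = 18926; μ ≈ 170710/18926 = 9.0199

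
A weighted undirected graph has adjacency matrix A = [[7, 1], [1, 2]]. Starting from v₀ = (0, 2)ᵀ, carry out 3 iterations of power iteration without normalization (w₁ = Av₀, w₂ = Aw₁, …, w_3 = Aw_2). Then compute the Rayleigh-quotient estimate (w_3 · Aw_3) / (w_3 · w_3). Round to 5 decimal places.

7.15627

w1 = Av₀ = (2, 4)
w2 = Aw1 = (18, 10)
w3 = Aw2 = (136, 38)
Aw3 = (990, 212)
w3·Aw3 = 136·990 + 38·212 = 142696; w3·w3 = 136·136 + 38·38 = 19940
λ ≈ 142696/19940 = 7.15627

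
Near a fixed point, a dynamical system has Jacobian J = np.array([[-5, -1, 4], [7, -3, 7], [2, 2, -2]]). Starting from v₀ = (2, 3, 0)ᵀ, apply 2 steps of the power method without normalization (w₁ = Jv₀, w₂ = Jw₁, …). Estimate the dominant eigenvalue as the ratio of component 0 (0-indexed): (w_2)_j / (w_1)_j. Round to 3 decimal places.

w1 = Jv₀ = ((-5)·2 + (-1)·3 + 4·0; 7·2 + (-3)·3 + 7·0; 2·2 + 2·3 + (-2)·0) = (-13, 5, 10)
w2 = Jw1 = ((-5)·(-13) + (-1)·5 + 4·10; 7·(-13) + (-3)·5 + 7·10; 2·(-13) + 2·5 + (-2)·10) = (100, -36, -36)
Ratio at component: 100 / -13 = -7.692

-7.692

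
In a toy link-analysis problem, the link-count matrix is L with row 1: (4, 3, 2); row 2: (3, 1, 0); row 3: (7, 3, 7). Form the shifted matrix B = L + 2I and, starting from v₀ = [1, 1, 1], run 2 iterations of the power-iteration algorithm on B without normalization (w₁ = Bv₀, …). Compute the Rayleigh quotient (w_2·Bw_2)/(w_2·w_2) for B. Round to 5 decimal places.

B = L + 2I has rows (6, 3, 2); (3, 3, 0); (7, 3, 9)
w1 = Bv₀ = (11, 6, 19)
w2 = Bw1 = (122, 51, 266)
Bw2 = (1417, 519, 3401)
w2·Bw2 = 1104009; w2·w2 = 88241; μ ≈ 1104009/88241 = 12.51129

12.51129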